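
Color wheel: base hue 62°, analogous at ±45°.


Base hue: 62°
Left analog: (62 - 45) mod 360 = 17°
Right analog: (62 + 45) mod 360 = 107°
Analogous hues = 17° and 107°


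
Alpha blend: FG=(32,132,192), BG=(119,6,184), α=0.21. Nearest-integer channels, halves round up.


C = α×F + (1-α)×B, with 1-α = 0.79
R: 0.21×32 + 0.79×119 = 6.72 + 94.01 = 100.73 → 101
G: 0.21×132 + 0.79×6 = 27.72 + 4.74 = 32.46 → 32
B: 0.21×192 + 0.79×184 = 40.32 + 145.36 = 185.68 → 186
= RGB(101, 32, 186)


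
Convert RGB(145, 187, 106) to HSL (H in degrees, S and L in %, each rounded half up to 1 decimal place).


Normalize: R'=145/255≈0.5686, G'=187/255≈0.7333, B'=106/255≈0.4157
Max=187/255, Min=106/255, Δ=Max-Min=81/255
L = (Max+Min)/2 = (187+106)/510 = 293/510 = 0.57450… → L = 57.5%
L > 0.5 → S = Δ/(2-Max-Min) = 81/(510-187-106) = 81/217 = 0.37327… → S = 37.3%
(the 1/255 factors cancel in S and H, so raw channel differences can be used)
Max is G' → H = 60 × ((B-R)/Δ + 2) = 60 × ((106-145)/81 + 2)
  -39/81 + 2 = -0.4814… + 2 = 1.5185…
  H = 60 × 1.5185… = 91.111…° → H = 91.1°
= HSL(91.1°, 37.3%, 57.5%)


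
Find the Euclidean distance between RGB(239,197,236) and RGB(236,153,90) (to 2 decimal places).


d = √[(R₁-R₂)² + (G₁-G₂)² + (B₁-B₂)²]
d = √[(239-236)² + (197-153)² + (236-90)²]
d = √[9 + 1936 + 21316]
d = √23261
d ≈ 152.52


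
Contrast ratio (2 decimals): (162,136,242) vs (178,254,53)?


Linearize each sRGB channel c=v/255: c/12.92 if c ≤ 0.04045 else ((c+0.055)/1.055)^2.4
L = 0.2126×R_lin + 0.7152×G_lin + 0.0722×B_lin
Color 1 (162,136,242):
  R=162: 162/255≈0.6353 > 0.04045 → ((0.6353+0.055)/1.055)^2.4 ≈ 0.36131
  G=136: 136/255≈0.5333 > 0.04045 → ((0.5333+0.055)/1.055)^2.4 ≈ 0.24620
  B=242: 242/255≈0.9490 > 0.04045 → ((0.9490+0.055)/1.055)^2.4 ≈ 0.88792
  L1 = 0.2126×0.36131 + 0.7152×0.24620 + 0.0722×0.88792 ≈ 0.31701
Color 2 (178,254,53):
  R=178: 178/255≈0.6980 > 0.04045 → ((0.6980+0.055)/1.055)^2.4 ≈ 0.44520
  G=254: 254/255≈0.9961 > 0.04045 → ((0.9961+0.055)/1.055)^2.4 ≈ 0.99110
  B=53: 53/255≈0.2078 > 0.04045 → ((0.2078+0.055)/1.055)^2.4 ≈ 0.03560
  L2 = 0.2126×0.44520 + 0.7152×0.99110 + 0.0722×0.03560 ≈ 0.80606
Lighter = 0.80606, Darker = 0.31701
Ratio = (L_lighter + 0.05) / (L_darker + 0.05)
Ratio = (0.80606 + 0.05) / (0.31701 + 0.05) = 0.85606 / 0.36701 ≈ 2.3325
Ratio ≈ 2.33:1


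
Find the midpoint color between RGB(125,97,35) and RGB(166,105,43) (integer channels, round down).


Midpoint: each channel = ⌊(C₁+C₂)/2⌋
R: ⌊(125+166)/2⌋ = 145
G: ⌊(97+105)/2⌋ = 101
B: ⌊(35+43)/2⌋ = 39
= RGB(145, 101, 39)


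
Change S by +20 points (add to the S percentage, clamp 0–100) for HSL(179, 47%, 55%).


Original S = 47%
Adjustment = +20 percentage points
New S = 47 + (20) = 67
Clamp to [0, 100] → 67
= HSL(179°, 67%, 55%)


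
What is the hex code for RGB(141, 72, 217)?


R = 141 → 8D (hex)
G = 72 → 48 (hex)
B = 217 → D9 (hex)
Hex = #8D48D9


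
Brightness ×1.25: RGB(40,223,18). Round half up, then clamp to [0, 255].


Multiply each channel by 1.25, round half up, clamp to [0, 255]
R: 40×1.25 = 50
G: 223×1.25 = 278.75 → round → 279 → clamp → 255
B: 18×1.25 = 22.5 → round → 23
= RGB(50, 255, 23)


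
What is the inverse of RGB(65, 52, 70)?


Invert: (255-R, 255-G, 255-B)
R: 255-65 = 190
G: 255-52 = 203
B: 255-70 = 185
= RGB(190, 203, 185)


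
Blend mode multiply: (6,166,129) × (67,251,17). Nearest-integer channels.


Multiply: C = A×B/255, rounded to nearest integer
R: 6×67/255 = 402/255 ≈ 1.576 → 2
G: 166×251/255 = 41666/255 ≈ 163.396 → 163
B: 129×17/255 = 2193/255 ≈ 8.600 → 9
= RGB(2, 163, 9)


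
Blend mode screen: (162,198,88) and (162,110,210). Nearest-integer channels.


Screen: C = 255 - (255-A)×(255-B)/255, rounded to nearest integer
R: 255 - (255-162)×(255-162)/255 = 255 - 8649/255 ≈ 255 - 33.918 = 221.082 → 221
G: 255 - (255-198)×(255-110)/255 = 255 - 8265/255 ≈ 255 - 32.412 = 222.588 → 223
B: 255 - (255-88)×(255-210)/255 = 255 - 7515/255 ≈ 255 - 29.471 = 225.529 → 226
= RGB(221, 223, 226)


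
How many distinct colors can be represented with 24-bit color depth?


Colors = 2^bits = 2^24
= 16,777,216 colors


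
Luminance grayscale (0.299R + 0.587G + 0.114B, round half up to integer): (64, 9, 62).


Gray = 0.299×R + 0.587×G + 0.114×B
Gray = 0.299×64 + 0.587×9 + 0.114×62
Gray = 19.136 + 5.283 + 7.068
Gray = 31.487 → round half up → 31
Gray = 31


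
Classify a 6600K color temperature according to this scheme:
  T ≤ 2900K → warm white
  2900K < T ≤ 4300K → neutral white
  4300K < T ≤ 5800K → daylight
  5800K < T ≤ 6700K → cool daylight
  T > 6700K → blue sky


Temperature: 6600K
5800K < 6600K ≤ 6700K → cool daylight
Classification: cool daylight


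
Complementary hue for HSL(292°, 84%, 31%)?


Complement = opposite side of color wheel = hue + 180°
H' = (292 + 180) mod 360 = 112°
S and L unchanged.
= HSL(112°, 84%, 31%)


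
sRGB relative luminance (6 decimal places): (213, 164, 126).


Linearize each channel (sRGB transfer function): c = v/255; c_lin = c/12.92 if c ≤ 0.04045, else ((c+0.055)/1.055)^2.4
  R: 213/255 ≈ 0.835294 > 0.04045 → ((0.835294+0.055)/1.055)^2.4 ≈ 0.665387
  G: 164/255 ≈ 0.643137 > 0.04045 → ((0.643137+0.055)/1.055)^2.4 ≈ 0.371238
  B: 126/255 ≈ 0.494118 > 0.04045 → ((0.494118+0.055)/1.055)^2.4 ≈ 0.208637
R_lin = 0.665387, G_lin = 0.371238, B_lin = 0.208637
L = 0.2126×R + 0.7152×G + 0.0722×B
L = 0.2126×0.665387 + 0.7152×0.371238 + 0.0722×0.208637
L ≈ 0.422034


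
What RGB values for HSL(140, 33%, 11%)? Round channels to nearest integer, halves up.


H=140°, S=0.33, L=0.11
C = (1-|2L-1|)×S = (1-|-0.78|)×0.33 = 0.0726
H' = H/60 = 140/60 ≈ 2.3333; X = C×(1-|H' mod 2 - 1|) = 0.0242
m = L - C/2 = 0.11 - 0.0363 = 0.0737
Sector ⌊H'⌋ = 2 → (R',G',B') = (0.0, 0.0726, 0.0242)
RGB = ((R'+m)×255, (G'+m)×255, (B'+m)×255) = (18.7935, 37.3065, 24.9645)
Round half up → RGB(19, 37, 25)


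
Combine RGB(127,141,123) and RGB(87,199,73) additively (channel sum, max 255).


Additive: each channel = min(255, C₁+C₂)
R: 127+87 = 214 → 214
G: 141+199 = 340 → 255
B: 123+73 = 196 → 196
= RGB(214, 255, 196)


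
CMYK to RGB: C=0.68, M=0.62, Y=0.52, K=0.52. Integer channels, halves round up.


R = 255 × (1-C) × (1-K) = 255 × 0.32 × 0.48 = 39.168 → 39
G = 255 × (1-M) × (1-K) = 255 × 0.38 × 0.48 = 46.512 → 47
B = 255 × (1-Y) × (1-K) = 255 × 0.48 × 0.48 = 58.752 → 59
= RGB(39, 47, 59)


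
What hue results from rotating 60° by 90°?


New hue = (H + rotation) mod 360
New hue = (60 + 90) mod 360
= 150 mod 360
= 150°


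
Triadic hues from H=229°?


Triadic: equally spaced at 120° intervals
H1 = 229°
H2 = (229 + 120) mod 360 = 349°
H3 = (229 + 240) mod 360 = 109°
Triadic = 229°, 349°, 109°


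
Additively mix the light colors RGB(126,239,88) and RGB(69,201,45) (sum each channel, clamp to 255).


Additive: each channel = min(255, C₁+C₂)
R: 126+69 = 195 → 195
G: 239+201 = 440 → 255
B: 88+45 = 133 → 133
= RGB(195, 255, 133)


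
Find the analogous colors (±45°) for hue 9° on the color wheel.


Base hue: 9°
Left analog: (9 - 45) mod 360 = 324°
Right analog: (9 + 45) mod 360 = 54°
Analogous hues = 324° and 54°


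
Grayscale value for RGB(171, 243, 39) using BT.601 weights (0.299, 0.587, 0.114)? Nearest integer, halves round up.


Gray = 0.299×R + 0.587×G + 0.114×B
Gray = 0.299×171 + 0.587×243 + 0.114×39
Gray = 51.129 + 142.641 + 4.446
Gray = 198.216 → round half up → 198
Gray = 198


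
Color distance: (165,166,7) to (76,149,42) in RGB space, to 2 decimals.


d = √[(R₁-R₂)² + (G₁-G₂)² + (B₁-B₂)²]
d = √[(165-76)² + (166-149)² + (7-42)²]
d = √[7921 + 289 + 1225]
d = √9435
d ≈ 97.13


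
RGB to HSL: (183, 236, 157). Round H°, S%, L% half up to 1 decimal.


Normalize: R'=183/255≈0.7176, G'=236/255≈0.9255, B'=157/255≈0.6157
Max=236/255, Min=157/255, Δ=Max-Min=79/255
L = (Max+Min)/2 = (236+157)/510 = 393/510 = 0.77058… → L = 77.1%
L > 0.5 → S = Δ/(2-Max-Min) = 79/(510-236-157) = 79/117 = 0.67521… → S = 67.5%
(the 1/255 factors cancel in S and H, so raw channel differences can be used)
Max is G' → H = 60 × ((B-R)/Δ + 2) = 60 × ((157-183)/79 + 2)
  -26/79 + 2 = -0.3291… + 2 = 1.6708…
  H = 60 × 1.6708… = 100.253…° → H = 100.3°
= HSL(100.3°, 67.5%, 77.1%)


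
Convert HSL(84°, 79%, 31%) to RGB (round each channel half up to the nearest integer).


H=84°, S=0.79, L=0.31
C = (1-|2L-1|)×S = (1-|-0.38|)×0.79 = 0.4898
H' = H/60 = 84/60 ≈ 1.4000; X = C×(1-|H' mod 2 - 1|) = 0.29388
m = L - C/2 = 0.31 - 0.2449 = 0.0651
Sector ⌊H'⌋ = 1 → (R',G',B') = (0.29388, 0.4898, 0.0)
RGB = ((R'+m)×255, (G'+m)×255, (B'+m)×255) = (91.5399, 141.4995, 16.6005)
Round half up → RGB(92, 141, 17)


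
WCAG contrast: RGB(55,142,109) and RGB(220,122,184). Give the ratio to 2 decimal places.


Linearize each sRGB channel c=v/255: c/12.92 if c ≤ 0.04045 else ((c+0.055)/1.055)^2.4
L = 0.2126×R_lin + 0.7152×G_lin + 0.0722×B_lin
Color 1 (55,142,109):
  R=55: 55/255≈0.2157 > 0.04045 → ((0.2157+0.055)/1.055)^2.4 ≈ 0.03820
  G=142: 142/255≈0.5569 > 0.04045 → ((0.5569+0.055)/1.055)^2.4 ≈ 0.27050
  B=109: 109/255≈0.4275 > 0.04045 → ((0.4275+0.055)/1.055)^2.4 ≈ 0.15293
  L1 = 0.2126×0.03820 + 0.7152×0.27050 + 0.0722×0.15293 ≈ 0.21262
Color 2 (220,122,184):
  R=220: 220/255≈0.8627 > 0.04045 → ((0.8627+0.055)/1.055)^2.4 ≈ 0.71569
  G=122: 122/255≈0.4784 > 0.04045 → ((0.4784+0.055)/1.055)^2.4 ≈ 0.19462
  B=184: 184/255≈0.7216 > 0.04045 → ((0.7216+0.055)/1.055)^2.4 ≈ 0.47932
  L2 = 0.2126×0.71569 + 0.7152×0.19462 + 0.0722×0.47932 ≈ 0.32595
Lighter = 0.32595, Darker = 0.21262
Ratio = (L_lighter + 0.05) / (L_darker + 0.05)
Ratio = (0.32595 + 0.05) / (0.21262 + 0.05) = 0.37595 / 0.26262 ≈ 1.4315
Ratio ≈ 1.43:1


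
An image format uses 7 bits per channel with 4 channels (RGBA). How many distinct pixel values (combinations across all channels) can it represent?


Total bits = 7 bits/channel × 4 channels = 28 bits
Distinct pixel values = 2^28
= 268,435,456 pixel values


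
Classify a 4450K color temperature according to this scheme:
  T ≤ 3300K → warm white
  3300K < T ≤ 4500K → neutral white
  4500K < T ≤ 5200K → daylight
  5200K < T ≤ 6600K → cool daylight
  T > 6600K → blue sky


Temperature: 4450K
3300K < 4450K ≤ 4500K → neutral white
Classification: neutral white


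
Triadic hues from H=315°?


Triadic: equally spaced at 120° intervals
H1 = 315°
H2 = (315 + 120) mod 360 = 75°
H3 = (315 + 240) mod 360 = 195°
Triadic = 315°, 75°, 195°


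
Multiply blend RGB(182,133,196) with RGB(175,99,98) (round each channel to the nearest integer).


Multiply: C = A×B/255, rounded to nearest integer
R: 182×175/255 = 31850/255 ≈ 124.902 → 125
G: 133×99/255 = 13167/255 ≈ 51.635 → 52
B: 196×98/255 = 19208/255 ≈ 75.325 → 75
= RGB(125, 52, 75)


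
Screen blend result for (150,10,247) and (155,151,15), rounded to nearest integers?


Screen: C = 255 - (255-A)×(255-B)/255, rounded to nearest integer
R: 255 - (255-150)×(255-155)/255 = 255 - 10500/255 ≈ 255 - 41.176 = 213.824 → 214
G: 255 - (255-10)×(255-151)/255 = 255 - 25480/255 ≈ 255 - 99.922 = 155.078 → 155
B: 255 - (255-247)×(255-15)/255 = 255 - 1920/255 ≈ 255 - 7.529 = 247.471 → 247
= RGB(214, 155, 247)


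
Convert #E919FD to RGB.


E9 → 233 (R)
19 → 25 (G)
FD → 253 (B)
= RGB(233, 25, 253)


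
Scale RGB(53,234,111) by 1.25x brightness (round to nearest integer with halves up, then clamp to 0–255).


Multiply each channel by 1.25, round half up, clamp to [0, 255]
R: 53×1.25 = 66.25 → round → 66
G: 234×1.25 = 292.5 → round → 293 → clamp → 255
B: 111×1.25 = 138.75 → round → 139
= RGB(66, 255, 139)


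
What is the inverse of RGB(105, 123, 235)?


Invert: (255-R, 255-G, 255-B)
R: 255-105 = 150
G: 255-123 = 132
B: 255-235 = 20
= RGB(150, 132, 20)


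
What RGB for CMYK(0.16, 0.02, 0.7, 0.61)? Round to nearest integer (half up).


R = 255 × (1-C) × (1-K) = 255 × 0.84 × 0.39 = 83.538 → 84
G = 255 × (1-M) × (1-K) = 255 × 0.98 × 0.39 = 97.461 → 97
B = 255 × (1-Y) × (1-K) = 255 × 0.30 × 0.39 = 29.835 → 30
= RGB(84, 97, 30)


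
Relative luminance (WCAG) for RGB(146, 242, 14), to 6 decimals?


Linearize each channel (sRGB transfer function): c = v/255; c_lin = c/12.92 if c ≤ 0.04045, else ((c+0.055)/1.055)^2.4
  R: 146/255 ≈ 0.572549 > 0.04045 → ((0.572549+0.055)/1.055)^2.4 ≈ 0.287441
  G: 242/255 ≈ 0.949020 > 0.04045 → ((0.949020+0.055)/1.055)^2.4 ≈ 0.887923
  B: 14/255 ≈ 0.054902 > 0.04045 → ((0.054902+0.055)/1.055)^2.4 ≈ 0.004391
R_lin = 0.287441, G_lin = 0.887923, B_lin = 0.004391
L = 0.2126×R + 0.7152×G + 0.0722×B
L = 0.2126×0.287441 + 0.7152×0.887923 + 0.0722×0.004391
L ≈ 0.696470


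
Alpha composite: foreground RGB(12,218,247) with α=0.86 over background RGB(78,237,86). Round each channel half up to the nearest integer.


C = α×F + (1-α)×B, with 1-α = 0.14
R: 0.86×12 + 0.14×78 = 10.32 + 10.92 = 21.24 → 21
G: 0.86×218 + 0.14×237 = 187.48 + 33.18 = 220.66 → 221
B: 0.86×247 + 0.14×86 = 212.42 + 12.04 = 224.46 → 224
= RGB(21, 221, 224)


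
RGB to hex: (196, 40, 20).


R = 196 → C4 (hex)
G = 40 → 28 (hex)
B = 20 → 14 (hex)
Hex = #C42814


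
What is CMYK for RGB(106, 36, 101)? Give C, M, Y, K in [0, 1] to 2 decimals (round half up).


R'=106/255≈0.4157, G'=36/255≈0.1412, B'=101/255≈0.3961
K = 1 - max(R',G',B') = 1 - 106/255 = 149/255 = 0.58431… → 0.58
(1-R'-K)/(1-K) simplifies to (max-R)/max with max = 106:
C = (106-106)/106 = 0/106 = 0 → 0.00
M = (106-36)/106 = 70/106 = 0.66037… → 0.66
Y = (106-101)/106 = 5/106 = 0.04716… → 0.05
= CMYK(0.00, 0.66, 0.05, 0.58)


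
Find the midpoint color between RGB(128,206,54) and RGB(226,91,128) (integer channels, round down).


Midpoint: each channel = ⌊(C₁+C₂)/2⌋
R: ⌊(128+226)/2⌋ = 177
G: ⌊(206+91)/2⌋ = 148
B: ⌊(54+128)/2⌋ = 91
= RGB(177, 148, 91)


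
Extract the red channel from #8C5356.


Color: #8C5356
R = 8C = 140
G = 53 = 83
B = 56 = 86
Red = 140


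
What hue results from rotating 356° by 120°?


New hue = (H + rotation) mod 360
New hue = (356 + 120) mod 360
= 476 mod 360
= 116°


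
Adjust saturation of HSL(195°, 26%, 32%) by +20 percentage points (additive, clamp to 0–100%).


Original S = 26%
Adjustment = +20 percentage points
New S = 26 + (20) = 46
Clamp to [0, 100] → 46
= HSL(195°, 46%, 32%)


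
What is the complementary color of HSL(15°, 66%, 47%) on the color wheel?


Complement = opposite side of color wheel = hue + 180°
H' = (15 + 180) mod 360 = 195°
S and L unchanged.
= HSL(195°, 66%, 47%)


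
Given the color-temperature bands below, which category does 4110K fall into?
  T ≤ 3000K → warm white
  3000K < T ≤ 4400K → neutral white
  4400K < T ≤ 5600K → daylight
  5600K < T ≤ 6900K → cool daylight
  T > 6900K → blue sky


Temperature: 4110K
3000K < 4110K ≤ 4400K → neutral white
Classification: neutral white


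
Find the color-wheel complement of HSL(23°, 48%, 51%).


Complement = opposite side of color wheel = hue + 180°
H' = (23 + 180) mod 360 = 203°
S and L unchanged.
= HSL(203°, 48%, 51%)


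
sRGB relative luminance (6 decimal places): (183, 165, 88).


Linearize each channel (sRGB transfer function): c = v/255; c_lin = c/12.92 if c ≤ 0.04045, else ((c+0.055)/1.055)^2.4
  R: 183/255 ≈ 0.717647 > 0.04045 → ((0.717647+0.055)/1.055)^2.4 ≈ 0.473531
  G: 165/255 ≈ 0.647059 > 0.04045 → ((0.647059+0.055)/1.055)^2.4 ≈ 0.376262
  B: 88/255 ≈ 0.345098 > 0.04045 → ((0.345098+0.055)/1.055)^2.4 ≈ 0.097587
R_lin = 0.473531, G_lin = 0.376262, B_lin = 0.097587
L = 0.2126×R + 0.7152×G + 0.0722×B
L = 0.2126×0.473531 + 0.7152×0.376262 + 0.0722×0.097587
L ≈ 0.376821


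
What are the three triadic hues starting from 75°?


Triadic: equally spaced at 120° intervals
H1 = 75°
H2 = (75 + 120) mod 360 = 195°
H3 = (75 + 240) mod 360 = 315°
Triadic = 75°, 195°, 315°


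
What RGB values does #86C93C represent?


86 → 134 (R)
C9 → 201 (G)
3C → 60 (B)
= RGB(134, 201, 60)


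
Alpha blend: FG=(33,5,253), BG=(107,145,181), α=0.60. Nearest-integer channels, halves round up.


C = α×F + (1-α)×B, with 1-α = 0.40
R: 0.60×33 + 0.40×107 = 19.80 + 42.80 = 62.60 → 63
G: 0.60×5 + 0.40×145 = 3.00 + 58.00 = 61.00 → 61
B: 0.60×253 + 0.40×181 = 151.80 + 72.40 = 224.20 → 224
= RGB(63, 61, 224)


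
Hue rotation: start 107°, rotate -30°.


New hue = (H + rotation) mod 360
New hue = (107 -30) mod 360
= 77 mod 360
= 77°


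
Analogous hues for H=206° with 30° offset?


Base hue: 206°
Left analog: (206 - 30) mod 360 = 176°
Right analog: (206 + 30) mod 360 = 236°
Analogous hues = 176° and 236°


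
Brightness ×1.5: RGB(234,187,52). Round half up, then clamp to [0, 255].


Multiply each channel by 1.5, round half up, clamp to [0, 255]
R: 234×1.5 = 351 → clamp → 255
G: 187×1.5 = 280.5 → round → 281 → clamp → 255
B: 52×1.5 = 78
= RGB(255, 255, 78)


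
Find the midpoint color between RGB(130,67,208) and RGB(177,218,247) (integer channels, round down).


Midpoint: each channel = ⌊(C₁+C₂)/2⌋
R: ⌊(130+177)/2⌋ = 153
G: ⌊(67+218)/2⌋ = 142
B: ⌊(208+247)/2⌋ = 227
= RGB(153, 142, 227)


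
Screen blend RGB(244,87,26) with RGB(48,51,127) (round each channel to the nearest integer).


Screen: C = 255 - (255-A)×(255-B)/255, rounded to nearest integer
R: 255 - (255-244)×(255-48)/255 = 255 - 2277/255 ≈ 255 - 8.929 = 246.071 → 246
G: 255 - (255-87)×(255-51)/255 = 255 - 34272/255 ≈ 255 - 134.400 = 120.600 → 121
B: 255 - (255-26)×(255-127)/255 = 255 - 29312/255 ≈ 255 - 114.949 = 140.051 → 140
= RGB(246, 121, 140)


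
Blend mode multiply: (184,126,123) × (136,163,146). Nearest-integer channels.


Multiply: C = A×B/255, rounded to nearest integer
R: 184×136/255 = 25024/255 ≈ 98.133 → 98
G: 126×163/255 = 20538/255 ≈ 80.541 → 81
B: 123×146/255 = 17958/255 ≈ 70.424 → 70
= RGB(98, 81, 70)


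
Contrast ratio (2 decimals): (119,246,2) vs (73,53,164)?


Linearize each sRGB channel c=v/255: c/12.92 if c ≤ 0.04045 else ((c+0.055)/1.055)^2.4
L = 0.2126×R_lin + 0.7152×G_lin + 0.0722×B_lin
Color 1 (119,246,2):
  R=119: 119/255≈0.4667 > 0.04045 → ((0.4667+0.055)/1.055)^2.4 ≈ 0.18447
  G=246: 246/255≈0.9647 > 0.04045 → ((0.9647+0.055)/1.055)^2.4 ≈ 0.92158
  B=2: 2/255≈0.0078 ≤ 0.04045 → 0.0078/12.92 ≈ 0.00061
  L1 = 0.2126×0.18447 + 0.7152×0.92158 + 0.0722×0.00061 ≈ 0.69838
Color 2 (73,53,164):
  R=73: 73/255≈0.2863 > 0.04045 → ((0.2863+0.055)/1.055)^2.4 ≈ 0.06663
  G=53: 53/255≈0.2078 > 0.04045 → ((0.2078+0.055)/1.055)^2.4 ≈ 0.03560
  B=164: 164/255≈0.6431 > 0.04045 → ((0.6431+0.055)/1.055)^2.4 ≈ 0.37124
  L2 = 0.2126×0.06663 + 0.7152×0.03560 + 0.0722×0.37124 ≈ 0.06643
Lighter = 0.69838, Darker = 0.06643
Ratio = (L_lighter + 0.05) / (L_darker + 0.05)
Ratio = (0.69838 + 0.05) / (0.06643 + 0.05) = 0.74838 / 0.11643 ≈ 6.4277
Ratio ≈ 6.43:1


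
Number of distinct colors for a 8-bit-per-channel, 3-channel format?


Total bits = 8 bits/channel × 3 channels = 24 bits
Distinct colors = 2^24
= 16,777,216 colors


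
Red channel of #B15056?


Color: #B15056
R = B1 = 177
G = 50 = 80
B = 56 = 86
Red = 177


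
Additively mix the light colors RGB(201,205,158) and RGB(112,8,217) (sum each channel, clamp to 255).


Additive: each channel = min(255, C₁+C₂)
R: 201+112 = 313 → 255
G: 205+8 = 213 → 213
B: 158+217 = 375 → 255
= RGB(255, 213, 255)


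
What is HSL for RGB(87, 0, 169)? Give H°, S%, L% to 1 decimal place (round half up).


Normalize: R'=87/255≈0.3412, G'=0/255≈0.0000, B'=169/255≈0.6627
Max=169/255, Min=0/255, Δ=Max-Min=169/255
L = (Max+Min)/2 = (169+0)/510 = 169/510 = 0.33137… → L = 33.1%
L ≤ 0.5 → S = Δ/(Max+Min) = 169/(169+0) = 169/169 = 1 → S = 100.0%
(the 1/255 factors cancel in S and H, so raw channel differences can be used)
Max is B' → H = 60 × ((R-G)/Δ + 4) = 60 × ((87-0)/169 + 4)
  87/169 + 4 = 0.5147… + 4 = 4.5147…
  H = 60 × 4.5147… = 270.887…° → H = 270.9°
= HSL(270.9°, 100.0%, 33.1%)


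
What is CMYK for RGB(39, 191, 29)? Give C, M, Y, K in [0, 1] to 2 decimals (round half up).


R'=39/255≈0.1529, G'=191/255≈0.7490, B'=29/255≈0.1137
K = 1 - max(R',G',B') = 1 - 191/255 = 64/255 = 0.25098… → 0.25
(1-R'-K)/(1-K) simplifies to (max-R)/max with max = 191:
C = (191-39)/191 = 152/191 = 0.79581… → 0.80
M = (191-191)/191 = 0/191 = 0 → 0.00
Y = (191-29)/191 = 162/191 = 0.84816… → 0.85
= CMYK(0.80, 0.00, 0.85, 0.25)


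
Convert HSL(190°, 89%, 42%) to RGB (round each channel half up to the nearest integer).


H=190°, S=0.89, L=0.42
C = (1-|2L-1|)×S = (1-|-0.16|)×0.89 = 0.7476
H' = H/60 = 190/60 ≈ 3.1667; X = C×(1-|H' mod 2 - 1|) = 0.623
m = L - C/2 = 0.42 - 0.3738 = 0.0462
Sector ⌊H'⌋ = 3 → (R',G',B') = (0.0, 0.623, 0.7476)
RGB = ((R'+m)×255, (G'+m)×255, (B'+m)×255) = (11.781, 170.646, 202.419)
Round half up → RGB(12, 171, 202)


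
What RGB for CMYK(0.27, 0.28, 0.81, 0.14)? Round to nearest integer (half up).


R = 255 × (1-C) × (1-K) = 255 × 0.73 × 0.86 = 160.089 → 160
G = 255 × (1-M) × (1-K) = 255 × 0.72 × 0.86 = 157.896 → 158
B = 255 × (1-Y) × (1-K) = 255 × 0.19 × 0.86 = 41.667 → 42
= RGB(160, 158, 42)


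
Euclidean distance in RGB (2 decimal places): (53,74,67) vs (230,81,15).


d = √[(R₁-R₂)² + (G₁-G₂)² + (B₁-B₂)²]
d = √[(53-230)² + (74-81)² + (67-15)²]
d = √[31329 + 49 + 2704]
d = √34082
d ≈ 184.61


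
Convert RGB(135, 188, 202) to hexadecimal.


R = 135 → 87 (hex)
G = 188 → BC (hex)
B = 202 → CA (hex)
Hex = #87BCCA


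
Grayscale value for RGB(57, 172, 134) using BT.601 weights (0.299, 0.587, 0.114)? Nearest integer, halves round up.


Gray = 0.299×R + 0.587×G + 0.114×B
Gray = 0.299×57 + 0.587×172 + 0.114×134
Gray = 17.043 + 100.964 + 15.276
Gray = 133.283 → round half up → 133
Gray = 133


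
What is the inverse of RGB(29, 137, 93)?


Invert: (255-R, 255-G, 255-B)
R: 255-29 = 226
G: 255-137 = 118
B: 255-93 = 162
= RGB(226, 118, 162)


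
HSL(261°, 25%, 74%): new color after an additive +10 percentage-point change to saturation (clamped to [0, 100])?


Original S = 25%
Adjustment = +10 percentage points
New S = 25 + (10) = 35
Clamp to [0, 100] → 35
= HSL(261°, 35%, 74%)


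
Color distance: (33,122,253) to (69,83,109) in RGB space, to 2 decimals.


d = √[(R₁-R₂)² + (G₁-G₂)² + (B₁-B₂)²]
d = √[(33-69)² + (122-83)² + (253-109)²]
d = √[1296 + 1521 + 20736]
d = √23553
d ≈ 153.47


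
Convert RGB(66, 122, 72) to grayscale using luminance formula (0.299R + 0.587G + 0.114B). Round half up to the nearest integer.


Gray = 0.299×R + 0.587×G + 0.114×B
Gray = 0.299×66 + 0.587×122 + 0.114×72
Gray = 19.734 + 71.614 + 8.208
Gray = 99.556 → round half up → 100
Gray = 100


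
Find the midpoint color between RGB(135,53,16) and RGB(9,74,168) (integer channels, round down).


Midpoint: each channel = ⌊(C₁+C₂)/2⌋
R: ⌊(135+9)/2⌋ = 72
G: ⌊(53+74)/2⌋ = 63
B: ⌊(16+168)/2⌋ = 92
= RGB(72, 63, 92)


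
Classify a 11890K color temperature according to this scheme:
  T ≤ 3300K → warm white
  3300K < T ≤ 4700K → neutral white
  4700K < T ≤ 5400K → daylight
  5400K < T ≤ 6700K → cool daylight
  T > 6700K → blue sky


Temperature: 11890K
11890K > 6700K → blue sky
Classification: blue sky


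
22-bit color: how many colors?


Colors = 2^bits = 2^22
= 4,194,304 colors


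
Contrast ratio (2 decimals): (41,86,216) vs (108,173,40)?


Linearize each sRGB channel c=v/255: c/12.92 if c ≤ 0.04045 else ((c+0.055)/1.055)^2.4
L = 0.2126×R_lin + 0.7152×G_lin + 0.0722×B_lin
Color 1 (41,86,216):
  R=41: 41/255≈0.1608 > 0.04045 → ((0.1608+0.055)/1.055)^2.4 ≈ 0.02217
  G=86: 86/255≈0.3373 > 0.04045 → ((0.3373+0.055)/1.055)^2.4 ≈ 0.09306
  B=216: 216/255≈0.8471 > 0.04045 → ((0.8471+0.055)/1.055)^2.4 ≈ 0.68669
  L1 = 0.2126×0.02217 + 0.7152×0.09306 + 0.0722×0.68669 ≈ 0.12085
Color 2 (108,173,40):
  R=108: 108/255≈0.4235 > 0.04045 → ((0.4235+0.055)/1.055)^2.4 ≈ 0.14996
  G=173: 173/255≈0.6784 > 0.04045 → ((0.6784+0.055)/1.055)^2.4 ≈ 0.41789
  B=40: 40/255≈0.1569 > 0.04045 → ((0.1569+0.055)/1.055)^2.4 ≈ 0.02122
  L2 = 0.2126×0.14996 + 0.7152×0.41789 + 0.0722×0.02122 ≈ 0.33228
Lighter = 0.33228, Darker = 0.12085
Ratio = (L_lighter + 0.05) / (L_darker + 0.05)
Ratio = (0.33228 + 0.05) / (0.12085 + 0.05) = 0.38228 / 0.17085 ≈ 2.2376
Ratio ≈ 2.24:1


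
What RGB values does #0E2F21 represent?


0E → 14 (R)
2F → 47 (G)
21 → 33 (B)
= RGB(14, 47, 33)


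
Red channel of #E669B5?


Color: #E669B5
R = E6 = 230
G = 69 = 105
B = B5 = 181
Red = 230


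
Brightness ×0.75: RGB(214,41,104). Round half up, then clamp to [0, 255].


Multiply each channel by 0.75, round half up, clamp to [0, 255]
R: 214×0.75 = 160.5 → round → 161
G: 41×0.75 = 30.75 → round → 31
B: 104×0.75 = 78
= RGB(161, 31, 78)


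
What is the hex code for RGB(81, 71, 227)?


R = 81 → 51 (hex)
G = 71 → 47 (hex)
B = 227 → E3 (hex)
Hex = #5147E3


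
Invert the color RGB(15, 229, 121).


Invert: (255-R, 255-G, 255-B)
R: 255-15 = 240
G: 255-229 = 26
B: 255-121 = 134
= RGB(240, 26, 134)


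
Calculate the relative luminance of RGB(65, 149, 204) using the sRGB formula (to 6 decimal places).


Linearize each channel (sRGB transfer function): c = v/255; c_lin = c/12.92 if c ≤ 0.04045, else ((c+0.055)/1.055)^2.4
  R: 65/255 ≈ 0.254902 > 0.04045 → ((0.254902+0.055)/1.055)^2.4 ≈ 0.052861
  G: 149/255 ≈ 0.584314 > 0.04045 → ((0.584314+0.055)/1.055)^2.4 ≈ 0.300544
  B: 204/255 ≈ 0.800000 > 0.04045 → ((0.800000+0.055)/1.055)^2.4 ≈ 0.603827
R_lin = 0.052861, G_lin = 0.300544, B_lin = 0.603827
L = 0.2126×R + 0.7152×G + 0.0722×B
L = 0.2126×0.052861 + 0.7152×0.300544 + 0.0722×0.603827
L ≈ 0.269783


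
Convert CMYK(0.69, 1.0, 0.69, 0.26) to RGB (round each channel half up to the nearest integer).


R = 255 × (1-C) × (1-K) = 255 × 0.31 × 0.74 = 58.497 → 58
G = 255 × (1-M) × (1-K) = 255 × 0.00 × 0.74 = 0
B = 255 × (1-Y) × (1-K) = 255 × 0.31 × 0.74 = 58.497 → 58
= RGB(58, 0, 58)


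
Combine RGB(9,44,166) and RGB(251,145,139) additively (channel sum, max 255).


Additive: each channel = min(255, C₁+C₂)
R: 9+251 = 260 → 255
G: 44+145 = 189 → 189
B: 166+139 = 305 → 255
= RGB(255, 189, 255)


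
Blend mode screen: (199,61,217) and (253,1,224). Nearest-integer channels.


Screen: C = 255 - (255-A)×(255-B)/255, rounded to nearest integer
R: 255 - (255-199)×(255-253)/255 = 255 - 112/255 ≈ 255 - 0.439 = 254.561 → 255
G: 255 - (255-61)×(255-1)/255 = 255 - 49276/255 ≈ 255 - 193.239 = 61.761 → 62
B: 255 - (255-217)×(255-224)/255 = 255 - 1178/255 ≈ 255 - 4.620 = 250.380 → 250
= RGB(255, 62, 250)


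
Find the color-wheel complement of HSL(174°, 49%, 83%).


Complement = opposite side of color wheel = hue + 180°
H' = (174 + 180) mod 360 = 354°
S and L unchanged.
= HSL(354°, 49%, 83%)


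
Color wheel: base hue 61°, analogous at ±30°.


Base hue: 61°
Left analog: (61 - 30) mod 360 = 31°
Right analog: (61 + 30) mod 360 = 91°
Analogous hues = 31° and 91°


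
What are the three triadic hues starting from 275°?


Triadic: equally spaced at 120° intervals
H1 = 275°
H2 = (275 + 120) mod 360 = 35°
H3 = (275 + 240) mod 360 = 155°
Triadic = 275°, 35°, 155°


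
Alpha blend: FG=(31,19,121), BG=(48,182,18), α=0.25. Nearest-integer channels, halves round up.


C = α×F + (1-α)×B, with 1-α = 0.75
R: 0.25×31 + 0.75×48 = 7.75 + 36.00 = 43.75 → 44
G: 0.25×19 + 0.75×182 = 4.75 + 136.50 = 141.25 → 141
B: 0.25×121 + 0.75×18 = 30.25 + 13.50 = 43.75 → 44
= RGB(44, 141, 44)


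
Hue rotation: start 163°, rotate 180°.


New hue = (H + rotation) mod 360
New hue = (163 + 180) mod 360
= 343 mod 360
= 343°


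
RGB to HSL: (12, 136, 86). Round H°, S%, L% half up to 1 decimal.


Normalize: R'=12/255≈0.0471, G'=136/255≈0.5333, B'=86/255≈0.3373
Max=136/255, Min=12/255, Δ=Max-Min=124/255
L = (Max+Min)/2 = (136+12)/510 = 148/510 = 0.29019… → L = 29.0%
L ≤ 0.5 → S = Δ/(Max+Min) = 124/(136+12) = 124/148 = 0.83783… → S = 83.8%
(the 1/255 factors cancel in S and H, so raw channel differences can be used)
Max is G' → H = 60 × ((B-R)/Δ + 2) = 60 × ((86-12)/124 + 2)
  74/124 + 2 = 0.5967… + 2 = 2.5967…
  H = 60 × 2.5967… = 155.806…° → H = 155.8°
= HSL(155.8°, 83.8%, 29.0%)


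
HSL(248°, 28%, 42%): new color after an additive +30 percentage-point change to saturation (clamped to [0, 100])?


Original S = 28%
Adjustment = +30 percentage points
New S = 28 + (30) = 58
Clamp to [0, 100] → 58
= HSL(248°, 58%, 42%)


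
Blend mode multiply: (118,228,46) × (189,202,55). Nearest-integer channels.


Multiply: C = A×B/255, rounded to nearest integer
R: 118×189/255 = 22302/255 ≈ 87.459 → 87
G: 228×202/255 = 46056/255 ≈ 180.612 → 181
B: 46×55/255 = 2530/255 ≈ 9.922 → 10
= RGB(87, 181, 10)


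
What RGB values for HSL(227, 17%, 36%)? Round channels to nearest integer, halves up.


H=227°, S=0.17, L=0.36
C = (1-|2L-1|)×S = (1-|-0.28|)×0.17 = 0.1224
H' = H/60 = 227/60 ≈ 3.7833; X = C×(1-|H' mod 2 - 1|) = 0.02652
m = L - C/2 = 0.36 - 0.0612 = 0.2988
Sector ⌊H'⌋ = 3 → (R',G',B') = (0.0, 0.02652, 0.1224)
RGB = ((R'+m)×255, (G'+m)×255, (B'+m)×255) = (76.194, 82.9566, 107.406)
Round half up → RGB(76, 83, 107)


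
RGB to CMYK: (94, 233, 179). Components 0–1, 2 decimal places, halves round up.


R'=94/255≈0.3686, G'=233/255≈0.9137, B'=179/255≈0.7020
K = 1 - max(R',G',B') = 1 - 233/255 = 22/255 = 0.08627… → 0.09
(1-R'-K)/(1-K) simplifies to (max-R)/max with max = 233:
C = (233-94)/233 = 139/233 = 0.59656… → 0.60
M = (233-233)/233 = 0/233 = 0 → 0.00
Y = (233-179)/233 = 54/233 = 0.23175… → 0.23
= CMYK(0.60, 0.00, 0.23, 0.09)


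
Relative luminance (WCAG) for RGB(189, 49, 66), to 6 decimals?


Linearize each channel (sRGB transfer function): c = v/255; c_lin = c/12.92 if c ≤ 0.04045, else ((c+0.055)/1.055)^2.4
  R: 189/255 ≈ 0.741176 > 0.04045 → ((0.741176+0.055)/1.055)^2.4 ≈ 0.508881
  G: 49/255 ≈ 0.192157 > 0.04045 → ((0.192157+0.055)/1.055)^2.4 ≈ 0.030713
  B: 66/255 ≈ 0.258824 > 0.04045 → ((0.258824+0.055)/1.055)^2.4 ≈ 0.054480
R_lin = 0.508881, G_lin = 0.030713, B_lin = 0.054480
L = 0.2126×R + 0.7152×G + 0.0722×B
L = 0.2126×0.508881 + 0.7152×0.030713 + 0.0722×0.054480
L ≈ 0.134088


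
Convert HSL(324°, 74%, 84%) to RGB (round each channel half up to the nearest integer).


H=324°, S=0.74, L=0.84
C = (1-|2L-1|)×S = (1-|0.68|)×0.74 = 0.2368
H' = H/60 = 324/60 ≈ 5.4000; X = C×(1-|H' mod 2 - 1|) = 0.14208
m = L - C/2 = 0.84 - 0.1184 = 0.7216
Sector ⌊H'⌋ = 5 → (R',G',B') = (0.2368, 0.0, 0.14208)
RGB = ((R'+m)×255, (G'+m)×255, (B'+m)×255) = (244.392, 184.008, 220.2384)
Round half up → RGB(244, 184, 220)


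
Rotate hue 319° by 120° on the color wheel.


New hue = (H + rotation) mod 360
New hue = (319 + 120) mod 360
= 439 mod 360
= 79°


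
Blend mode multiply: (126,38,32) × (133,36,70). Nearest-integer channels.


Multiply: C = A×B/255, rounded to nearest integer
R: 126×133/255 = 16758/255 ≈ 65.718 → 66
G: 38×36/255 = 1368/255 ≈ 5.365 → 5
B: 32×70/255 = 2240/255 ≈ 8.784 → 9
= RGB(66, 5, 9)


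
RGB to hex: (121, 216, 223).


R = 121 → 79 (hex)
G = 216 → D8 (hex)
B = 223 → DF (hex)
Hex = #79D8DF


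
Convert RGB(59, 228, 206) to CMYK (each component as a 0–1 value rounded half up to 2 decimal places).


R'=59/255≈0.2314, G'=228/255≈0.8941, B'=206/255≈0.8078
K = 1 - max(R',G',B') = 1 - 228/255 = 27/255 = 0.10588… → 0.11
(1-R'-K)/(1-K) simplifies to (max-R)/max with max = 228:
C = (228-59)/228 = 169/228 = 0.74122… → 0.74
M = (228-228)/228 = 0/228 = 0 → 0.00
Y = (228-206)/228 = 22/228 = 0.09649… → 0.10
= CMYK(0.74, 0.00, 0.10, 0.11)


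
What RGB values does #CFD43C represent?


CF → 207 (R)
D4 → 212 (G)
3C → 60 (B)
= RGB(207, 212, 60)


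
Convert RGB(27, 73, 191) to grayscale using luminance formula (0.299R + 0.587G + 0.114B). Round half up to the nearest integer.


Gray = 0.299×R + 0.587×G + 0.114×B
Gray = 0.299×27 + 0.587×73 + 0.114×191
Gray = 8.073 + 42.851 + 21.774
Gray = 72.698 → round half up → 73
Gray = 73


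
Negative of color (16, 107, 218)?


Invert: (255-R, 255-G, 255-B)
R: 255-16 = 239
G: 255-107 = 148
B: 255-218 = 37
= RGB(239, 148, 37)


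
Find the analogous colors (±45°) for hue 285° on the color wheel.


Base hue: 285°
Left analog: (285 - 45) mod 360 = 240°
Right analog: (285 + 45) mod 360 = 330°
Analogous hues = 240° and 330°


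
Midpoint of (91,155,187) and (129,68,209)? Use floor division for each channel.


Midpoint: each channel = ⌊(C₁+C₂)/2⌋
R: ⌊(91+129)/2⌋ = 110
G: ⌊(155+68)/2⌋ = 111
B: ⌊(187+209)/2⌋ = 198
= RGB(110, 111, 198)


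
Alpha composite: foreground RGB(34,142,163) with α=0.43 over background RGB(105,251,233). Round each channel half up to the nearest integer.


C = α×F + (1-α)×B, with 1-α = 0.57
R: 0.43×34 + 0.57×105 = 14.62 + 59.85 = 74.47 → 74
G: 0.43×142 + 0.57×251 = 61.06 + 143.07 = 204.13 → 204
B: 0.43×163 + 0.57×233 = 70.09 + 132.81 = 202.90 → 203
= RGB(74, 204, 203)


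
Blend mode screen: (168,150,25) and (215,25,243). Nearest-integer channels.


Screen: C = 255 - (255-A)×(255-B)/255, rounded to nearest integer
R: 255 - (255-168)×(255-215)/255 = 255 - 3480/255 ≈ 255 - 13.647 = 241.353 → 241
G: 255 - (255-150)×(255-25)/255 = 255 - 24150/255 ≈ 255 - 94.706 = 160.294 → 160
B: 255 - (255-25)×(255-243)/255 = 255 - 2760/255 ≈ 255 - 10.824 = 244.176 → 244
= RGB(241, 160, 244)


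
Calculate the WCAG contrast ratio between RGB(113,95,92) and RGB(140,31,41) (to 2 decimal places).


Linearize each sRGB channel c=v/255: c/12.92 if c ≤ 0.04045 else ((c+0.055)/1.055)^2.4
L = 0.2126×R_lin + 0.7152×G_lin + 0.0722×B_lin
Color 1 (113,95,92):
  R=113: 113/255≈0.4431 > 0.04045 → ((0.4431+0.055)/1.055)^2.4 ≈ 0.16513
  G=95: 95/255≈0.3725 > 0.04045 → ((0.3725+0.055)/1.055)^2.4 ≈ 0.11444
  B=92: 92/255≈0.3608 > 0.04045 → ((0.3608+0.055)/1.055)^2.4 ≈ 0.10702
  L1 = 0.2126×0.16513 + 0.7152×0.11444 + 0.0722×0.10702 ≈ 0.12468
Color 2 (140,31,41):
  R=140: 140/255≈0.5490 > 0.04045 → ((0.5490+0.055)/1.055)^2.4 ≈ 0.26225
  G=31: 31/255≈0.1216 > 0.04045 → ((0.1216+0.055)/1.055)^2.4 ≈ 0.01370
  B=41: 41/255≈0.1608 > 0.04045 → ((0.1608+0.055)/1.055)^2.4 ≈ 0.02217
  L2 = 0.2126×0.26225 + 0.7152×0.01370 + 0.0722×0.02217 ≈ 0.06716
Lighter = 0.12468, Darker = 0.06716
Ratio = (L_lighter + 0.05) / (L_darker + 0.05)
Ratio = (0.12468 + 0.05) / (0.06716 + 0.05) = 0.17468 / 0.11716 ≈ 1.4910
Ratio ≈ 1.49:1


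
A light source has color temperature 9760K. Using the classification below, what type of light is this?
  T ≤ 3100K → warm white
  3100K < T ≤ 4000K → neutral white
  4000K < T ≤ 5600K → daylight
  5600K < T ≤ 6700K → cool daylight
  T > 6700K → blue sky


Temperature: 9760K
9760K > 6700K → blue sky
Classification: blue sky


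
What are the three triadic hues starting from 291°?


Triadic: equally spaced at 120° intervals
H1 = 291°
H2 = (291 + 120) mod 360 = 51°
H3 = (291 + 240) mod 360 = 171°
Triadic = 291°, 51°, 171°


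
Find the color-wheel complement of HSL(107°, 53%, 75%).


Complement = opposite side of color wheel = hue + 180°
H' = (107 + 180) mod 360 = 287°
S and L unchanged.
= HSL(287°, 53%, 75%)


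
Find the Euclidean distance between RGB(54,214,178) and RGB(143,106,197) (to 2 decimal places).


d = √[(R₁-R₂)² + (G₁-G₂)² + (B₁-B₂)²]
d = √[(54-143)² + (214-106)² + (178-197)²]
d = √[7921 + 11664 + 361]
d = √19946
d ≈ 141.23


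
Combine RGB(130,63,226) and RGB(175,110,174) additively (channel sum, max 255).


Additive: each channel = min(255, C₁+C₂)
R: 130+175 = 305 → 255
G: 63+110 = 173 → 173
B: 226+174 = 400 → 255
= RGB(255, 173, 255)


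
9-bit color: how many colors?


Colors = 2^bits = 2^9
= 512 colors


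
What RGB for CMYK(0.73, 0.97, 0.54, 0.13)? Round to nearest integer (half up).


R = 255 × (1-C) × (1-K) = 255 × 0.27 × 0.87 = 59.8995 → 60
G = 255 × (1-M) × (1-K) = 255 × 0.03 × 0.87 = 6.6555 → 7
B = 255 × (1-Y) × (1-K) = 255 × 0.46 × 0.87 = 102.051 → 102
= RGB(60, 7, 102)


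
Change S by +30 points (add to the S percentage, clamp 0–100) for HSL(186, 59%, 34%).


Original S = 59%
Adjustment = +30 percentage points
New S = 59 + (30) = 89
Clamp to [0, 100] → 89
= HSL(186°, 89%, 34%)


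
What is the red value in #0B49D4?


Color: #0B49D4
R = 0B = 11
G = 49 = 73
B = D4 = 212
Red = 11


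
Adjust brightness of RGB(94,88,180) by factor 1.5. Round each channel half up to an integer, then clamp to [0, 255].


Multiply each channel by 1.5, round half up, clamp to [0, 255]
R: 94×1.5 = 141
G: 88×1.5 = 132
B: 180×1.5 = 270 → clamp → 255
= RGB(141, 132, 255)


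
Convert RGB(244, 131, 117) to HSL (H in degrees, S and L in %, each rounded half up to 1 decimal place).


Normalize: R'=244/255≈0.9569, G'=131/255≈0.5137, B'=117/255≈0.4588
Max=244/255, Min=117/255, Δ=Max-Min=127/255
L = (Max+Min)/2 = (244+117)/510 = 361/510 = 0.70784… → L = 70.8%
L > 0.5 → S = Δ/(2-Max-Min) = 127/(510-244-117) = 127/149 = 0.85234… → S = 85.2%
(the 1/255 factors cancel in S and H, so raw channel differences can be used)
Max is R' → H = 60 × (((G-B)/Δ) mod 6) = 60 × (((131-117)/127) mod 6)
  14/127 = 0.1102…
  H = 60 × 0.1102… = 6.614…° → H = 6.6°
= HSL(6.6°, 85.2%, 70.8%)


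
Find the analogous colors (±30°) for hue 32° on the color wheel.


Base hue: 32°
Left analog: (32 - 30) mod 360 = 2°
Right analog: (32 + 30) mod 360 = 62°
Analogous hues = 2° and 62°


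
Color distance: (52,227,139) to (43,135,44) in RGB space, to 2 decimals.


d = √[(R₁-R₂)² + (G₁-G₂)² + (B₁-B₂)²]
d = √[(52-43)² + (227-135)² + (139-44)²]
d = √[81 + 8464 + 9025]
d = √17570
d ≈ 132.55


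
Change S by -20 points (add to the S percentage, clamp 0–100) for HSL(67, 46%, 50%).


Original S = 46%
Adjustment = -20 percentage points
New S = 46 + (-20) = 26
Clamp to [0, 100] → 26
= HSL(67°, 26%, 50%)


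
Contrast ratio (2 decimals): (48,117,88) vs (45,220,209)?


Linearize each sRGB channel c=v/255: c/12.92 if c ≤ 0.04045 else ((c+0.055)/1.055)^2.4
L = 0.2126×R_lin + 0.7152×G_lin + 0.0722×B_lin
Color 1 (48,117,88):
  R=48: 48/255≈0.1882 > 0.04045 → ((0.1882+0.055)/1.055)^2.4 ≈ 0.02956
  G=117: 117/255≈0.4588 > 0.04045 → ((0.4588+0.055)/1.055)^2.4 ≈ 0.17789
  B=88: 88/255≈0.3451 > 0.04045 → ((0.3451+0.055)/1.055)^2.4 ≈ 0.09759
  L1 = 0.2126×0.02956 + 0.7152×0.17789 + 0.0722×0.09759 ≈ 0.14056
Color 2 (45,220,209):
  R=45: 45/255≈0.1765 > 0.04045 → ((0.1765+0.055)/1.055)^2.4 ≈ 0.02624
  G=220: 220/255≈0.8627 > 0.04045 → ((0.8627+0.055)/1.055)^2.4 ≈ 0.71569
  B=209: 209/255≈0.8196 > 0.04045 → ((0.8196+0.055)/1.055)^2.4 ≈ 0.63760
  L2 = 0.2126×0.02624 + 0.7152×0.71569 + 0.0722×0.63760 ≈ 0.56348
Lighter = 0.56348, Darker = 0.14056
Ratio = (L_lighter + 0.05) / (L_darker + 0.05)
Ratio = (0.56348 + 0.05) / (0.14056 + 0.05) = 0.61348 / 0.19056 ≈ 3.2194
Ratio ≈ 3.22:1
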